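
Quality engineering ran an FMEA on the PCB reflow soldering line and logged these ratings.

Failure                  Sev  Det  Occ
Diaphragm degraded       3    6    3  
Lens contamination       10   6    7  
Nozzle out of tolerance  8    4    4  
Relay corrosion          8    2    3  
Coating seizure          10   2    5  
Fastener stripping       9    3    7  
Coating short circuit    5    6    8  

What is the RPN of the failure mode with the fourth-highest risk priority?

128

RPN = Severity × Occurrence × Detection:
  Diaphragm degraded: 3 × 3 × 6 = 54
  Lens contamination: 10 × 7 × 6 = 420
  Nozzle out of tolerance: 8 × 4 × 4 = 128
  Relay corrosion: 8 × 3 × 2 = 48
  Coating seizure: 10 × 5 × 2 = 100
  Fastener stripping: 9 × 7 × 3 = 189
  Coating short circuit: 5 × 8 × 6 = 240
Sorted descending: 420, 240, 189, 128, 100, 54, 48.
The fourth-highest RPN is 128 (Nozzle out of tolerance).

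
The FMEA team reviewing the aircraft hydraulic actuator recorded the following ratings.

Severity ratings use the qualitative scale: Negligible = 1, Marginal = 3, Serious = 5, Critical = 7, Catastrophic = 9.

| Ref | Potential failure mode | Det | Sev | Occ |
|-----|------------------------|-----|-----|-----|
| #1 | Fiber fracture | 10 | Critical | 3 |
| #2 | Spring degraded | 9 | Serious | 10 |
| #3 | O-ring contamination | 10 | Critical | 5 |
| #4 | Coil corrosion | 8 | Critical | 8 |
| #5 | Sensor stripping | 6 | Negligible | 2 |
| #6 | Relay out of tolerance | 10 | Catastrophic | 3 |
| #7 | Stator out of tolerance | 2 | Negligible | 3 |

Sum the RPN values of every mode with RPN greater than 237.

RPN = Severity × Occurrence × Detection:
  #1: 7 × 3 × 10 = 210
  #2: 5 × 10 × 9 = 450
  #3: 7 × 5 × 10 = 350
  #4: 7 × 8 × 8 = 448
  #5: 1 × 2 × 6 = 12
  #6: 9 × 3 × 10 = 270
  #7: 1 × 3 × 2 = 6
RPN > 237: #2 (450), #3 (350), #4 (448), #6 (270).
Sum: 450 + 350 + 448 + 270 = 1518.

1518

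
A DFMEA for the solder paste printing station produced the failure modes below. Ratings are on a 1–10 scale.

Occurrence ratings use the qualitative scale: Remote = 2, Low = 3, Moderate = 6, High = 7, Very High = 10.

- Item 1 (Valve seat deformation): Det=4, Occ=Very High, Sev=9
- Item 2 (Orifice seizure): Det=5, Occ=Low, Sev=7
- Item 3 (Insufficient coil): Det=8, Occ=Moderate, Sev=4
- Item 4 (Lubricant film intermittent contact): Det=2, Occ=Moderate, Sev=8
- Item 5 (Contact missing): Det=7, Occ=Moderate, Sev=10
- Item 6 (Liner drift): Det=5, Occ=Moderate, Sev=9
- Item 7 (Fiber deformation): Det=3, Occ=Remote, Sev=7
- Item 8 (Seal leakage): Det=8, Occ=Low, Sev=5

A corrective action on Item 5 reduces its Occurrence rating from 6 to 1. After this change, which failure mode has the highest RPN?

RPN = Severity × Occurrence × Detection:
  Item 1: 9 × 10 × 4 = 360
  Item 2: 7 × 3 × 5 = 105
  Item 3: 4 × 6 × 8 = 192
  Item 4: 8 × 6 × 2 = 96
  Item 5: 10 × 6 × 7 = 420
  Item 6: 9 × 6 × 5 = 270
  Item 7: 7 × 2 × 3 = 42
  Item 8: 5 × 3 × 8 = 120
After action: Item 5 → 10 × 1 × 7 = 70.
Revised RPNs: Item 1=360, Item 6=270, Item 3=192, Item 8=120, Item 2=105, Item 4=96, Item 5=70, Item 7=42.
Highest is now Item 1 (360).

Item 1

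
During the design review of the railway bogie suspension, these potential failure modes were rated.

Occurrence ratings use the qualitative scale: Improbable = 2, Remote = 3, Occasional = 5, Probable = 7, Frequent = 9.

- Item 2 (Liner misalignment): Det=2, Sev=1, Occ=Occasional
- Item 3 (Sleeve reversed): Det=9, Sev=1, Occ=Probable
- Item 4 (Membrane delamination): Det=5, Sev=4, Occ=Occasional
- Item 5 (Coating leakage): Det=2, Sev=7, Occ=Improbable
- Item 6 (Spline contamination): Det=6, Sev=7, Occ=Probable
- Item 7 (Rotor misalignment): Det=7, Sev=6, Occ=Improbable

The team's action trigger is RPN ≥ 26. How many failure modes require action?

RPN = Severity × Occurrence × Detection:
  Item 2: 1 × 5 × 2 = 10
  Item 3: 1 × 7 × 9 = 63
  Item 4: 4 × 5 × 5 = 100
  Item 5: 7 × 2 × 2 = 28
  Item 6: 7 × 7 × 6 = 294
  Item 7: 6 × 2 × 7 = 84
Modes with RPN ≥ 26: Item 3 (63), Item 4 (100), Item 5 (28), Item 6 (294), Item 7 (84) → 5.

5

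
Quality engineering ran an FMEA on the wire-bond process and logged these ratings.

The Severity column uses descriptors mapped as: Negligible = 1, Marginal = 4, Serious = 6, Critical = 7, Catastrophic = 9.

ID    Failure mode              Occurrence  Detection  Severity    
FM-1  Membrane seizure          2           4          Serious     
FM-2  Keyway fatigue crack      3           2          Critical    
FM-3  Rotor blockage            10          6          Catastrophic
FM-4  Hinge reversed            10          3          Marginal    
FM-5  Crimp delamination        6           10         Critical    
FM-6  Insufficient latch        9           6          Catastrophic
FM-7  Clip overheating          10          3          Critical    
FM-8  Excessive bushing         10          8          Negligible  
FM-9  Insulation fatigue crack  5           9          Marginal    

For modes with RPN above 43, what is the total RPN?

2084

RPN = Severity × Occurrence × Detection:
  FM-1: 6 × 2 × 4 = 48
  FM-2: 7 × 3 × 2 = 42
  FM-3: 9 × 10 × 6 = 540
  FM-4: 4 × 10 × 3 = 120
  FM-5: 7 × 6 × 10 = 420
  FM-6: 9 × 9 × 6 = 486
  FM-7: 7 × 10 × 3 = 210
  FM-8: 1 × 10 × 8 = 80
  FM-9: 4 × 5 × 9 = 180
RPN > 43: FM-1 (48), FM-3 (540), FM-4 (120), FM-5 (420), FM-6 (486), FM-7 (210), FM-8 (80), FM-9 (180).
Sum: 48 + 540 + 120 + 420 + 486 + 210 + 80 + 180 = 2084.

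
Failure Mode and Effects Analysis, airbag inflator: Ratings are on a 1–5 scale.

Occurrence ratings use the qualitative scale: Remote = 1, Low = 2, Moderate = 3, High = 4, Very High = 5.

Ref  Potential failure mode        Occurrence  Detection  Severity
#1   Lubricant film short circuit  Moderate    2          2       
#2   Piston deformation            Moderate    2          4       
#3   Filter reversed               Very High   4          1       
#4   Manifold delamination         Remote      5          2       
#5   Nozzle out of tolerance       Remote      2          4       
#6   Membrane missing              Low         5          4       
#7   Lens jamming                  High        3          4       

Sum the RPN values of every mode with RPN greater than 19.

132

RPN = Severity × Occurrence × Detection:
  #1: 2 × 3 × 2 = 12
  #2: 4 × 3 × 2 = 24
  #3: 1 × 5 × 4 = 20
  #4: 2 × 1 × 5 = 10
  #5: 4 × 1 × 2 = 8
  #6: 4 × 2 × 5 = 40
  #7: 4 × 4 × 3 = 48
RPN > 19: #2 (24), #3 (20), #6 (40), #7 (48).
Sum: 24 + 20 + 40 + 48 = 132.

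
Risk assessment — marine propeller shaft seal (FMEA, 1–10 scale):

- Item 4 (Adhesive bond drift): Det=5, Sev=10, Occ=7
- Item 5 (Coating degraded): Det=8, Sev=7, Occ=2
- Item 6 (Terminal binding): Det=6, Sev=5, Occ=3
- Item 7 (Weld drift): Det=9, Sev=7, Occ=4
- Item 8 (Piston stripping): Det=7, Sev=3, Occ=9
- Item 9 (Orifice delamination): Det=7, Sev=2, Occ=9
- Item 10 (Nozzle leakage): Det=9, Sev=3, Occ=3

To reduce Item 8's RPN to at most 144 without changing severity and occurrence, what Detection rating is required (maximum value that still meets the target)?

Item 8: S=3, O=9, D=7 → current RPN = 189.
Fixed product = 27. Need 27 × D ≤ 144, so D ≤ 144/27 = 5.33.
Maximum integer Detection rating = 5 (gives RPN 135; D=6 would give 162 > 144).

5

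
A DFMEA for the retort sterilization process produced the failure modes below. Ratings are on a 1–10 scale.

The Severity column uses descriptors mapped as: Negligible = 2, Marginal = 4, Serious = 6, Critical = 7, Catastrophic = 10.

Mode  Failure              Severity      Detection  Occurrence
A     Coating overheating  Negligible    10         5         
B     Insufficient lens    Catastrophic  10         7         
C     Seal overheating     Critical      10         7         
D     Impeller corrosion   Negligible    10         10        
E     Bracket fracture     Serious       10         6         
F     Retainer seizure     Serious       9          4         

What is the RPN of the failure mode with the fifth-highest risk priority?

RPN = Severity × Occurrence × Detection:
  A: 2 × 5 × 10 = 100
  B: 10 × 7 × 10 = 700
  C: 7 × 7 × 10 = 490
  D: 2 × 10 × 10 = 200
  E: 6 × 6 × 10 = 360
  F: 6 × 4 × 9 = 216
Sorted descending: 700, 490, 360, 216, 200, 100.
The fifth-highest RPN is 200 (D).

200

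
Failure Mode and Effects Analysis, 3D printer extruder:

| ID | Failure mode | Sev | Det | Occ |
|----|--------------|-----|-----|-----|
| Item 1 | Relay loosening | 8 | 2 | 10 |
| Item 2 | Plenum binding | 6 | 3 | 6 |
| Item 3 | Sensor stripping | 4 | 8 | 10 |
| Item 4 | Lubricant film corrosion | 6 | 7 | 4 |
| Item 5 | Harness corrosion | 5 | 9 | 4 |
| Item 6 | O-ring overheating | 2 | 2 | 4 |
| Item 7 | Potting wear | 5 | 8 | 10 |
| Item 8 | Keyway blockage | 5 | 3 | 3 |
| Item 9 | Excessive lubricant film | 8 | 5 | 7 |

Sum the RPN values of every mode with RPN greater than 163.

RPN = Severity × Occurrence × Detection:
  Item 1: 8 × 10 × 2 = 160
  Item 2: 6 × 6 × 3 = 108
  Item 3: 4 × 10 × 8 = 320
  Item 4: 6 × 4 × 7 = 168
  Item 5: 5 × 4 × 9 = 180
  Item 6: 2 × 4 × 2 = 16
  Item 7: 5 × 10 × 8 = 400
  Item 8: 5 × 3 × 3 = 45
  Item 9: 8 × 7 × 5 = 280
RPN > 163: Item 3 (320), Item 4 (168), Item 5 (180), Item 7 (400), Item 9 (280).
Sum: 320 + 168 + 180 + 400 + 280 = 1348.

1348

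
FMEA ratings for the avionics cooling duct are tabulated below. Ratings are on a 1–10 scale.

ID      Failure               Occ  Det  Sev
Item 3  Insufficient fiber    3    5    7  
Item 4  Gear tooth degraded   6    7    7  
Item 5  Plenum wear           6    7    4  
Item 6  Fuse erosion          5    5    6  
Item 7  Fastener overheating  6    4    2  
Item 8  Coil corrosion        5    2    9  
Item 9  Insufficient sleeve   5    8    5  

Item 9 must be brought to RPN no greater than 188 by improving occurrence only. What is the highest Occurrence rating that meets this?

Item 9: S=5, O=5, D=8 → current RPN = 200.
Fixed product = 40. Need 40 × O ≤ 188, so O ≤ 188/40 = 4.70.
Maximum integer Occurrence rating = 4 (gives RPN 160; O=5 would give 200 > 188).

4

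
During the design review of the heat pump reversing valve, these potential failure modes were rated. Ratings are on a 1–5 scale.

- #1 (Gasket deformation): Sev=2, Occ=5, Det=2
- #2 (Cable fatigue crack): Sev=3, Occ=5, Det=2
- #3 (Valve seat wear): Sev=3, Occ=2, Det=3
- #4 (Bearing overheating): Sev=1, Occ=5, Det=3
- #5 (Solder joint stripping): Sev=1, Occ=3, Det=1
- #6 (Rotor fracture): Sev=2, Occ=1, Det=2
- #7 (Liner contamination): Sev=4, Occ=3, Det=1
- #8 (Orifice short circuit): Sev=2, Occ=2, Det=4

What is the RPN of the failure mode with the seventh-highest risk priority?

4

RPN = Severity × Occurrence × Detection:
  #1: 2 × 5 × 2 = 20
  #2: 3 × 5 × 2 = 30
  #3: 3 × 2 × 3 = 18
  #4: 1 × 5 × 3 = 15
  #5: 1 × 3 × 1 = 3
  #6: 2 × 1 × 2 = 4
  #7: 4 × 3 × 1 = 12
  #8: 2 × 2 × 4 = 16
Sorted descending: 30, 20, 18, 16, 15, 12, 4, 3.
The seventh-highest RPN is 4 (#6).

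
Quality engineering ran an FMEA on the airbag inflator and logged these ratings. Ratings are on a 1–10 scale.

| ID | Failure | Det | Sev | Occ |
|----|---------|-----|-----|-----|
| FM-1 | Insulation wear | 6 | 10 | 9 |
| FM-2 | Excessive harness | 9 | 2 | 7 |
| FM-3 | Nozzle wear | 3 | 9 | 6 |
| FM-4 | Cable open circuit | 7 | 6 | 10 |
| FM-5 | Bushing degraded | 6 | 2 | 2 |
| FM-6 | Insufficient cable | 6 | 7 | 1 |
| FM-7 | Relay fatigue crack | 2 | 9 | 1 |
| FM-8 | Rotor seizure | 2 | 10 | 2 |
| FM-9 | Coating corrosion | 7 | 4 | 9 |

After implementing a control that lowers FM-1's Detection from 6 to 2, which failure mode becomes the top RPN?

FM-4

RPN = Severity × Occurrence × Detection:
  FM-1: 10 × 9 × 6 = 540
  FM-2: 2 × 7 × 9 = 126
  FM-3: 9 × 6 × 3 = 162
  FM-4: 6 × 10 × 7 = 420
  FM-5: 2 × 2 × 6 = 24
  FM-6: 7 × 1 × 6 = 42
  FM-7: 9 × 1 × 2 = 18
  FM-8: 10 × 2 × 2 = 40
  FM-9: 4 × 9 × 7 = 252
After action: FM-1 → 10 × 9 × 2 = 180.
Revised RPNs: FM-4=420, FM-9=252, FM-1=180, FM-3=162, FM-2=126, FM-6=42, FM-8=40, FM-5=24, FM-7=18.
Highest is now FM-4 (420).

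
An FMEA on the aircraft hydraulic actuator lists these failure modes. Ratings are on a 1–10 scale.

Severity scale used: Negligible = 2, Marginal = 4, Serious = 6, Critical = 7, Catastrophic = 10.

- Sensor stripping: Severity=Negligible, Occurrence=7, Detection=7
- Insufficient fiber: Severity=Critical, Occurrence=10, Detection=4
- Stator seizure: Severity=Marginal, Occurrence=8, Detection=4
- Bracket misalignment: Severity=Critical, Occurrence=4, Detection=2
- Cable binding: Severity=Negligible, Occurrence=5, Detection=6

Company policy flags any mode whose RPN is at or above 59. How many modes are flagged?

RPN = Severity × Occurrence × Detection:
  Sensor stripping: 2 × 7 × 7 = 98
  Insufficient fiber: 7 × 10 × 4 = 280
  Stator seizure: 4 × 8 × 4 = 128
  Bracket misalignment: 7 × 4 × 2 = 56
  Cable binding: 2 × 5 × 6 = 60
Modes with RPN ≥ 59: Sensor stripping (98), Insufficient fiber (280), Stator seizure (128), Cable binding (60) → 4.

4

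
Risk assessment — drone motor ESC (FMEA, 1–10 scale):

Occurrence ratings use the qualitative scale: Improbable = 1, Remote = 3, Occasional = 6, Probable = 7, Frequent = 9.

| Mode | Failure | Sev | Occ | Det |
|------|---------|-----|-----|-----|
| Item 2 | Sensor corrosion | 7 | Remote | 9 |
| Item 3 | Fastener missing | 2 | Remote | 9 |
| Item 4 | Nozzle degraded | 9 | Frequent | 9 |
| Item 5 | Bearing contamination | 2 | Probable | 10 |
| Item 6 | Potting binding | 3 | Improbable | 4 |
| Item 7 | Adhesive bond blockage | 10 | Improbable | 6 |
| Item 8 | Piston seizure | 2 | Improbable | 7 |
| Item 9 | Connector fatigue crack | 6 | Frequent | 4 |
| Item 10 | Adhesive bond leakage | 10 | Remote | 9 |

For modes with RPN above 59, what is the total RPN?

1604

RPN = Severity × Occurrence × Detection:
  Item 2: 7 × 3 × 9 = 189
  Item 3: 2 × 3 × 9 = 54
  Item 4: 9 × 9 × 9 = 729
  Item 5: 2 × 7 × 10 = 140
  Item 6: 3 × 1 × 4 = 12
  Item 7: 10 × 1 × 6 = 60
  Item 8: 2 × 1 × 7 = 14
  Item 9: 6 × 9 × 4 = 216
  Item 10: 10 × 3 × 9 = 270
RPN > 59: Item 2 (189), Item 4 (729), Item 5 (140), Item 7 (60), Item 9 (216), Item 10 (270).
Sum: 189 + 729 + 140 + 60 + 216 + 270 = 1604.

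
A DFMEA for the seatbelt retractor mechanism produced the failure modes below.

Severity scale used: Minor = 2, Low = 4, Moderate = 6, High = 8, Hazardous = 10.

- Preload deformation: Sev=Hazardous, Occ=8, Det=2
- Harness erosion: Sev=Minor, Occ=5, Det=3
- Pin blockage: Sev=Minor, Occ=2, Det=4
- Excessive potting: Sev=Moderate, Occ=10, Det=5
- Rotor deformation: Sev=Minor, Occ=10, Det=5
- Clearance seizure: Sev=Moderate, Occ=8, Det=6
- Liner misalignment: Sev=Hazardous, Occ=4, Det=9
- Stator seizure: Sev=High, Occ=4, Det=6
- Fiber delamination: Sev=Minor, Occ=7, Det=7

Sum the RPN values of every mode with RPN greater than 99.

1400

RPN = Severity × Occurrence × Detection:
  Preload deformation: 10 × 8 × 2 = 160
  Harness erosion: 2 × 5 × 3 = 30
  Pin blockage: 2 × 2 × 4 = 16
  Excessive potting: 6 × 10 × 5 = 300
  Rotor deformation: 2 × 10 × 5 = 100
  Clearance seizure: 6 × 8 × 6 = 288
  Liner misalignment: 10 × 4 × 9 = 360
  Stator seizure: 8 × 4 × 6 = 192
  Fiber delamination: 2 × 7 × 7 = 98
RPN > 99: Preload deformation (160), Excessive potting (300), Rotor deformation (100), Clearance seizure (288), Liner misalignment (360), Stator seizure (192).
Sum: 160 + 300 + 100 + 288 + 360 + 192 = 1400.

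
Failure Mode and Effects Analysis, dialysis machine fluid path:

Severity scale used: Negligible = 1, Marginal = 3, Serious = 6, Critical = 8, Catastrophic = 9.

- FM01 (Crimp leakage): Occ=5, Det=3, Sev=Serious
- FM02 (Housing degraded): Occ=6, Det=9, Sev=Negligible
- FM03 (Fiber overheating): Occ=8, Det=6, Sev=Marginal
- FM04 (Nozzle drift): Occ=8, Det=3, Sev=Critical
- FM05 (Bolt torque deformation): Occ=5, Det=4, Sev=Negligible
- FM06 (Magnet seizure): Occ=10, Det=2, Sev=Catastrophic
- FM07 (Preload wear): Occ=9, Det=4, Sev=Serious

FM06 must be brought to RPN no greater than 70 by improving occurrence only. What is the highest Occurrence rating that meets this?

FM06: S=9, O=10, D=2 → current RPN = 180.
Fixed product = 18. Need 18 × O ≤ 70, so O ≤ 70/18 = 3.89.
Maximum integer Occurrence rating = 3 (gives RPN 54; O=4 would give 72 > 70).

3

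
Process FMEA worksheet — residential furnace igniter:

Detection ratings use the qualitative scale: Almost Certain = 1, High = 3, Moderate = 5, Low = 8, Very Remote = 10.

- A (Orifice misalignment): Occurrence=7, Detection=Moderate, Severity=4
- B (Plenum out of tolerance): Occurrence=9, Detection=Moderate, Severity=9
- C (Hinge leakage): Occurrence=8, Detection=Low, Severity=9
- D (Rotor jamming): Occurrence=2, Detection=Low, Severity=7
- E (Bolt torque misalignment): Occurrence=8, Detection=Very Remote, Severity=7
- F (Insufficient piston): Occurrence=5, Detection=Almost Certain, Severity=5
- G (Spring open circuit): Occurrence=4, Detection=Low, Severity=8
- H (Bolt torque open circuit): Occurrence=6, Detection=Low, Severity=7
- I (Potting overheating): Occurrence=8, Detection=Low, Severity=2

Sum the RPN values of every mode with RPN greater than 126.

2401

RPN = Severity × Occurrence × Detection:
  A: 4 × 7 × 5 = 140
  B: 9 × 9 × 5 = 405
  C: 9 × 8 × 8 = 576
  D: 7 × 2 × 8 = 112
  E: 7 × 8 × 10 = 560
  F: 5 × 5 × 1 = 25
  G: 8 × 4 × 8 = 256
  H: 7 × 6 × 8 = 336
  I: 2 × 8 × 8 = 128
RPN > 126: A (140), B (405), C (576), E (560), G (256), H (336), I (128).
Sum: 140 + 405 + 576 + 560 + 256 + 336 + 128 = 2401.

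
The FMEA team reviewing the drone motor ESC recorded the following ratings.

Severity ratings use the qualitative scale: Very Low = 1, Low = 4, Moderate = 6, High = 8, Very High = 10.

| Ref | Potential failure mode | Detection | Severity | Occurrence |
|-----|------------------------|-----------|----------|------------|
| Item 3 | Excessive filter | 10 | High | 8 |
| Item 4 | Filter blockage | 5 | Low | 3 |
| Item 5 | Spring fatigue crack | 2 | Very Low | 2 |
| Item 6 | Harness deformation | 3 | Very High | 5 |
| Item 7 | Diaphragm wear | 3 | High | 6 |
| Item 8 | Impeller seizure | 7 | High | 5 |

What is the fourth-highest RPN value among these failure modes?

144

RPN = Severity × Occurrence × Detection:
  Item 3: 8 × 8 × 10 = 640
  Item 4: 4 × 3 × 5 = 60
  Item 5: 1 × 2 × 2 = 4
  Item 6: 10 × 5 × 3 = 150
  Item 7: 8 × 6 × 3 = 144
  Item 8: 8 × 5 × 7 = 280
Sorted descending: 640, 280, 150, 144, 60, 4.
The fourth-highest RPN is 144 (Item 7).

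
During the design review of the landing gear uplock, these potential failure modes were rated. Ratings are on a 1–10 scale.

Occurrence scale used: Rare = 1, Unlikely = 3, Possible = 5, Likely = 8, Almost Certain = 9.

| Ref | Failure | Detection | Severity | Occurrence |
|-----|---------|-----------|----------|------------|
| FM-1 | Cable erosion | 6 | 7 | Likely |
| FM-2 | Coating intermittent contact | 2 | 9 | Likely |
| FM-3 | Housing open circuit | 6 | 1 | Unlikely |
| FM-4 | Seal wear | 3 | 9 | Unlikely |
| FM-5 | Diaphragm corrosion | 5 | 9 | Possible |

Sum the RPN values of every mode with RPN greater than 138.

RPN = Severity × Occurrence × Detection:
  FM-1: 7 × 8 × 6 = 336
  FM-2: 9 × 8 × 2 = 144
  FM-3: 1 × 3 × 6 = 18
  FM-4: 9 × 3 × 3 = 81
  FM-5: 9 × 5 × 5 = 225
RPN > 138: FM-1 (336), FM-2 (144), FM-5 (225).
Sum: 336 + 144 + 225 = 705.

705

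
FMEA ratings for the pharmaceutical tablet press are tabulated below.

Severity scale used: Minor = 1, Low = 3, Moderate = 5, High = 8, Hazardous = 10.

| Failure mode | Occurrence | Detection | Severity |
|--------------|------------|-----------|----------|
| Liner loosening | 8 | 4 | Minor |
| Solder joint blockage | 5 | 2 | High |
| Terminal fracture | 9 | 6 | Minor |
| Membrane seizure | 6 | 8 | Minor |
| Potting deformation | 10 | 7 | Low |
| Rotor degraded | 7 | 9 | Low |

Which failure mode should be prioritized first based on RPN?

RPN = Severity × Occurrence × Detection:
  Liner loosening: 1 × 8 × 4 = 32
  Solder joint blockage: 8 × 5 × 2 = 80
  Terminal fracture: 1 × 9 × 6 = 54
  Membrane seizure: 1 × 6 × 8 = 48
  Potting deformation: 3 × 10 × 7 = 210
  Rotor degraded: 3 × 7 × 9 = 189
Highest RPN is 210 → Potting deformation.

Potting deformation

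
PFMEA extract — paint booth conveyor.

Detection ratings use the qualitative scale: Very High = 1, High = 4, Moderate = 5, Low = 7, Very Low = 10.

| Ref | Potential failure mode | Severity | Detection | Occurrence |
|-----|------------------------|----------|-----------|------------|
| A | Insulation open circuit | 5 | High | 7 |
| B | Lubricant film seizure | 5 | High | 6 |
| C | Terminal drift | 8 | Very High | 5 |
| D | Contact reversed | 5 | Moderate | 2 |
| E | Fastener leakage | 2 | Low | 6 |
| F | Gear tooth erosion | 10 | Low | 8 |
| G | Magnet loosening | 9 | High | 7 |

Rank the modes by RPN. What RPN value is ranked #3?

RPN = Severity × Occurrence × Detection:
  A: 5 × 7 × 4 = 140
  B: 5 × 6 × 4 = 120
  C: 8 × 5 × 1 = 40
  D: 5 × 2 × 5 = 50
  E: 2 × 6 × 7 = 84
  F: 10 × 8 × 7 = 560
  G: 9 × 7 × 4 = 252
Sorted descending: 560, 252, 140, 120, 84, 50, 40.
The third-highest RPN is 140 (A).

140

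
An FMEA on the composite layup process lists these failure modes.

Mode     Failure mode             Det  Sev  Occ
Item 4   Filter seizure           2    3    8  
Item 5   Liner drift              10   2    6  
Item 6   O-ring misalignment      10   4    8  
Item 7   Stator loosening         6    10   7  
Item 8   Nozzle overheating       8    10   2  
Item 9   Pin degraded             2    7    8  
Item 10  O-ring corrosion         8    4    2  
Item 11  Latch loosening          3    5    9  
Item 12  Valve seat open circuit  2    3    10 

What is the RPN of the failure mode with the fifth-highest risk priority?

120

RPN = Severity × Occurrence × Detection:
  Item 4: 3 × 8 × 2 = 48
  Item 5: 2 × 6 × 10 = 120
  Item 6: 4 × 8 × 10 = 320
  Item 7: 10 × 7 × 6 = 420
  Item 8: 10 × 2 × 8 = 160
  Item 9: 7 × 8 × 2 = 112
  Item 10: 4 × 2 × 8 = 64
  Item 11: 5 × 9 × 3 = 135
  Item 12: 3 × 10 × 2 = 60
Sorted descending: 420, 320, 160, 135, 120, 112, 64, 60, 48.
The fifth-highest RPN is 120 (Item 5).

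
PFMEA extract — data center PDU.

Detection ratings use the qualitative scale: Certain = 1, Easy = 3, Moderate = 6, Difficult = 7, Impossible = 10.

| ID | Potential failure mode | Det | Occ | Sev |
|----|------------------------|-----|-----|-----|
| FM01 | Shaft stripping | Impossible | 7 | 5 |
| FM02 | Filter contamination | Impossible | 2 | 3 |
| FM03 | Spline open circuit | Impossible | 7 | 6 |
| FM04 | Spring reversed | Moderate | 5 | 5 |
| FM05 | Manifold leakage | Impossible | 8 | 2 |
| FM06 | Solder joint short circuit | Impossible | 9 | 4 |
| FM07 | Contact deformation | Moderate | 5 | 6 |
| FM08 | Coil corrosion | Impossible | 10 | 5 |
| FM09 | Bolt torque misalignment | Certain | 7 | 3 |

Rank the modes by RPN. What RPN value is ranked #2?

RPN = Severity × Occurrence × Detection:
  FM01: 5 × 7 × 10 = 350
  FM02: 3 × 2 × 10 = 60
  FM03: 6 × 7 × 10 = 420
  FM04: 5 × 5 × 6 = 150
  FM05: 2 × 8 × 10 = 160
  FM06: 4 × 9 × 10 = 360
  FM07: 6 × 5 × 6 = 180
  FM08: 5 × 10 × 10 = 500
  FM09: 3 × 7 × 1 = 21
Sorted descending: 500, 420, 360, 350, 180, 160, 150, 60, 21.
The second-highest RPN is 420 (FM03).

420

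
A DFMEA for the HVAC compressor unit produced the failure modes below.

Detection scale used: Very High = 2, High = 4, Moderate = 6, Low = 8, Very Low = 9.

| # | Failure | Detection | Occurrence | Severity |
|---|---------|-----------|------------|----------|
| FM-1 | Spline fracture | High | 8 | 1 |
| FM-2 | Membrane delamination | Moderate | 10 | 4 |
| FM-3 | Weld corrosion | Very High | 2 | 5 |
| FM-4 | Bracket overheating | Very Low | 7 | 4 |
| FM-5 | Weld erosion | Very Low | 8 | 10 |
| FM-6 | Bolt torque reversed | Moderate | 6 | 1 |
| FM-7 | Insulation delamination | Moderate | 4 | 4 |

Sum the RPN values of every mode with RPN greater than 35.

RPN = Severity × Occurrence × Detection:
  FM-1: 1 × 8 × 4 = 32
  FM-2: 4 × 10 × 6 = 240
  FM-3: 5 × 2 × 2 = 20
  FM-4: 4 × 7 × 9 = 252
  FM-5: 10 × 8 × 9 = 720
  FM-6: 1 × 6 × 6 = 36
  FM-7: 4 × 4 × 6 = 96
RPN > 35: FM-2 (240), FM-4 (252), FM-5 (720), FM-6 (36), FM-7 (96).
Sum: 240 + 252 + 720 + 36 + 96 = 1344.

1344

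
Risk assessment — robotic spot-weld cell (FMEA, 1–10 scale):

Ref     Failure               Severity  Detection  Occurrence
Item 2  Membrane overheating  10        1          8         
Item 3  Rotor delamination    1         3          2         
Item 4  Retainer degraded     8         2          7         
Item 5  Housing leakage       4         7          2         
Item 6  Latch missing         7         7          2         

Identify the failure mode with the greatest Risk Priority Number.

Item 4

RPN = Severity × Occurrence × Detection:
  Item 2: 10 × 8 × 1 = 80
  Item 3: 1 × 2 × 3 = 6
  Item 4: 8 × 7 × 2 = 112
  Item 5: 4 × 2 × 7 = 56
  Item 6: 7 × 2 × 7 = 98
Highest RPN is 112 → Item 4.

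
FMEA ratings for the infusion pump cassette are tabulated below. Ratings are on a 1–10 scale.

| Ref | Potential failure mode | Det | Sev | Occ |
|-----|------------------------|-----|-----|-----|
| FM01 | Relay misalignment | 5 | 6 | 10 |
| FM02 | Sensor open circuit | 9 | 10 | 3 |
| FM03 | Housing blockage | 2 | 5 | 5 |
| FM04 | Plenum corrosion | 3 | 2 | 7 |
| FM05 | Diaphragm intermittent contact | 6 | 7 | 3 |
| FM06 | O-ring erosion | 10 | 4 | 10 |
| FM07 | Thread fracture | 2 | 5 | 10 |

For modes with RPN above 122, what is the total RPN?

RPN = Severity × Occurrence × Detection:
  FM01: 6 × 10 × 5 = 300
  FM02: 10 × 3 × 9 = 270
  FM03: 5 × 5 × 2 = 50
  FM04: 2 × 7 × 3 = 42
  FM05: 7 × 3 × 6 = 126
  FM06: 4 × 10 × 10 = 400
  FM07: 5 × 10 × 2 = 100
RPN > 122: FM01 (300), FM02 (270), FM05 (126), FM06 (400).
Sum: 300 + 270 + 126 + 400 = 1096.

1096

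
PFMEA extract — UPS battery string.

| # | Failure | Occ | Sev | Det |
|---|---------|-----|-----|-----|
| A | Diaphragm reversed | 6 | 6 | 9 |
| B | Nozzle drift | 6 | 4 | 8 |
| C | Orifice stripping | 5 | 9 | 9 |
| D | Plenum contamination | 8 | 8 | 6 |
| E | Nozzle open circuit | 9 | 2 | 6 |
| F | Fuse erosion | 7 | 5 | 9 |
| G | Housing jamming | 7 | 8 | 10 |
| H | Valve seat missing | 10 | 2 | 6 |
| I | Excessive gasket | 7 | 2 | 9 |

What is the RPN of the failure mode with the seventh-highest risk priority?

126

RPN = Severity × Occurrence × Detection:
  A: 6 × 6 × 9 = 324
  B: 4 × 6 × 8 = 192
  C: 9 × 5 × 9 = 405
  D: 8 × 8 × 6 = 384
  E: 2 × 9 × 6 = 108
  F: 5 × 7 × 9 = 315
  G: 8 × 7 × 10 = 560
  H: 2 × 10 × 6 = 120
  I: 2 × 7 × 9 = 126
Sorted descending: 560, 405, 384, 324, 315, 192, 126, 120, 108.
The seventh-highest RPN is 126 (I).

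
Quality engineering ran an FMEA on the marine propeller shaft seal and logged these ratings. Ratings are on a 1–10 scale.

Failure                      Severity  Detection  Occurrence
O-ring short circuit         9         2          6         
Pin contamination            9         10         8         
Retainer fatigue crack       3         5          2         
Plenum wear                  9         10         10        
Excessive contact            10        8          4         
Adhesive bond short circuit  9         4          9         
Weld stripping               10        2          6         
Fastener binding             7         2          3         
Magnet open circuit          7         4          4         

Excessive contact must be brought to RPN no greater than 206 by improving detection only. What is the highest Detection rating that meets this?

5

Excessive contact: S=10, O=4, D=8 → current RPN = 320.
Fixed product = 40. Need 40 × D ≤ 206, so D ≤ 206/40 = 5.15.
Maximum integer Detection rating = 5 (gives RPN 200; D=6 would give 240 > 206).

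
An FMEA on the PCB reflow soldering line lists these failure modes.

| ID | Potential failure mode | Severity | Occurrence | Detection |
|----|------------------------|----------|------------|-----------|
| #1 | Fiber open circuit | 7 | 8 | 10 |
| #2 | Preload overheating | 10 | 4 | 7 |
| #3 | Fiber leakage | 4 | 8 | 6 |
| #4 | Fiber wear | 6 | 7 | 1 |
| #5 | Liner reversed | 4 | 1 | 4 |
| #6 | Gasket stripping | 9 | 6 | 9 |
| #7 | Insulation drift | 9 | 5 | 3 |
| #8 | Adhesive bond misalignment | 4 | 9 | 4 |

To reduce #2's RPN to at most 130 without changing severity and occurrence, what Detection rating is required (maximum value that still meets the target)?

3

#2: S=10, O=4, D=7 → current RPN = 280.
Fixed product = 40. Need 40 × D ≤ 130, so D ≤ 130/40 = 3.25.
Maximum integer Detection rating = 3 (gives RPN 120; D=4 would give 160 > 130).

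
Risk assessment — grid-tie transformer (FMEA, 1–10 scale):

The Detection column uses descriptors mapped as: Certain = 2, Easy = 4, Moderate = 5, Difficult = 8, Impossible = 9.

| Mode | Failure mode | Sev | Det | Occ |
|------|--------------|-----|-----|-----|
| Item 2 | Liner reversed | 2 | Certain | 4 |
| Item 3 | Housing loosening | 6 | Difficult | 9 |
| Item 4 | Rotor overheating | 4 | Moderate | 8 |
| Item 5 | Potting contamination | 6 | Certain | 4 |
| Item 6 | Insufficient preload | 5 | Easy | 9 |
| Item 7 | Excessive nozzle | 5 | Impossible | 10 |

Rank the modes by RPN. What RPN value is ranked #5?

48

RPN = Severity × Occurrence × Detection:
  Item 2: 2 × 4 × 2 = 16
  Item 3: 6 × 9 × 8 = 432
  Item 4: 4 × 8 × 5 = 160
  Item 5: 6 × 4 × 2 = 48
  Item 6: 5 × 9 × 4 = 180
  Item 7: 5 × 10 × 9 = 450
Sorted descending: 450, 432, 180, 160, 48, 16.
The fifth-highest RPN is 48 (Item 5).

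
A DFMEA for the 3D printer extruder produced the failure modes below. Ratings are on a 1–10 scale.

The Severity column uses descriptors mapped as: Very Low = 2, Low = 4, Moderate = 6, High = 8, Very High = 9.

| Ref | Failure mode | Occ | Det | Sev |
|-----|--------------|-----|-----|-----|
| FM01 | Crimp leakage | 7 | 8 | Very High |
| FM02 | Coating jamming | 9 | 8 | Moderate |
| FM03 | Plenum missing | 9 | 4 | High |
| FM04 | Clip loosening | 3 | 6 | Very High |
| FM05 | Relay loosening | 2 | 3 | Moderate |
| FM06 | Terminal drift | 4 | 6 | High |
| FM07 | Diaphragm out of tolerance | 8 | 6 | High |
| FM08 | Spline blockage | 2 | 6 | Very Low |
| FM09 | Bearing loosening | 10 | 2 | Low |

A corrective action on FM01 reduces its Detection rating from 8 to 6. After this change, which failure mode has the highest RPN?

RPN = Severity × Occurrence × Detection:
  FM01: 9 × 7 × 8 = 504
  FM02: 6 × 9 × 8 = 432
  FM03: 8 × 9 × 4 = 288
  FM04: 9 × 3 × 6 = 162
  FM05: 6 × 2 × 3 = 36
  FM06: 8 × 4 × 6 = 192
  FM07: 8 × 8 × 6 = 384
  FM08: 2 × 2 × 6 = 24
  FM09: 4 × 10 × 2 = 80
After action: FM01 → 9 × 7 × 6 = 378.
Revised RPNs: FM02=432, FM07=384, FM01=378, FM03=288, FM06=192, FM04=162, FM09=80, FM05=36, FM08=24.
Highest is now FM02 (432).

FM02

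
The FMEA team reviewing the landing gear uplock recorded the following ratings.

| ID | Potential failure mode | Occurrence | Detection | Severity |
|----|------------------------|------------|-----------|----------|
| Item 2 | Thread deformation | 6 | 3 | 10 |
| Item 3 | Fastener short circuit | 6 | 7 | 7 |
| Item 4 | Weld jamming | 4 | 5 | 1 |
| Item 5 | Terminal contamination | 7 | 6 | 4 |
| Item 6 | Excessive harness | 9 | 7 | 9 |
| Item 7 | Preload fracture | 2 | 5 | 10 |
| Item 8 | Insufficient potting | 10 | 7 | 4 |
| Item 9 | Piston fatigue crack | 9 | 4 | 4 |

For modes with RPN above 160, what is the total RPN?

1489

RPN = Severity × Occurrence × Detection:
  Item 2: 10 × 6 × 3 = 180
  Item 3: 7 × 6 × 7 = 294
  Item 4: 1 × 4 × 5 = 20
  Item 5: 4 × 7 × 6 = 168
  Item 6: 9 × 9 × 7 = 567
  Item 7: 10 × 2 × 5 = 100
  Item 8: 4 × 10 × 7 = 280
  Item 9: 4 × 9 × 4 = 144
RPN > 160: Item 2 (180), Item 3 (294), Item 5 (168), Item 6 (567), Item 8 (280).
Sum: 180 + 294 + 168 + 567 + 280 = 1489.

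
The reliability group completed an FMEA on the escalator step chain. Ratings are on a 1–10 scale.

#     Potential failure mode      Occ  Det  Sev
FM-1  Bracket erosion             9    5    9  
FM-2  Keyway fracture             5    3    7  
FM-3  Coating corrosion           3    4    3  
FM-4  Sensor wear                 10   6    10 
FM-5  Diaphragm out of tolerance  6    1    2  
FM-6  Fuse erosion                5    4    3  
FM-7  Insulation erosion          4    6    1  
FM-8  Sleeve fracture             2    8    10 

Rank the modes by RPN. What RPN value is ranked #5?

60

RPN = Severity × Occurrence × Detection:
  FM-1: 9 × 9 × 5 = 405
  FM-2: 7 × 5 × 3 = 105
  FM-3: 3 × 3 × 4 = 36
  FM-4: 10 × 10 × 6 = 600
  FM-5: 2 × 6 × 1 = 12
  FM-6: 3 × 5 × 4 = 60
  FM-7: 1 × 4 × 6 = 24
  FM-8: 10 × 2 × 8 = 160
Sorted descending: 600, 405, 160, 105, 60, 36, 24, 12.
The fifth-highest RPN is 60 (FM-6).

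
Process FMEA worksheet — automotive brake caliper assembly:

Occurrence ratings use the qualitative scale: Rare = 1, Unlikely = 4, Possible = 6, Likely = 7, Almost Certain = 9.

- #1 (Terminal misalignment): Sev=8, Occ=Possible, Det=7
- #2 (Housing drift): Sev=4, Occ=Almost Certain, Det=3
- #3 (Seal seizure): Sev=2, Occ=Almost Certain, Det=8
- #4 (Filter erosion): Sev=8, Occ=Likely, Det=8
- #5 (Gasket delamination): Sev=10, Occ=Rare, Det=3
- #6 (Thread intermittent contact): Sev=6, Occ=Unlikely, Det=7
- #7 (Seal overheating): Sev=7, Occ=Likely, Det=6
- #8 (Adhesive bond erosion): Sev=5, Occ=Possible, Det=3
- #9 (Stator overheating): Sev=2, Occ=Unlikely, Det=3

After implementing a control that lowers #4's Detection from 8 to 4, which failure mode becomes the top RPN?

#1

RPN = Severity × Occurrence × Detection:
  #1: 8 × 6 × 7 = 336
  #2: 4 × 9 × 3 = 108
  #3: 2 × 9 × 8 = 144
  #4: 8 × 7 × 8 = 448
  #5: 10 × 1 × 3 = 30
  #6: 6 × 4 × 7 = 168
  #7: 7 × 7 × 6 = 294
  #8: 5 × 6 × 3 = 90
  #9: 2 × 4 × 3 = 24
After action: #4 → 8 × 7 × 4 = 224.
Revised RPNs: #1=336, #7=294, #4=224, #6=168, #3=144, #2=108, #8=90, #5=30, #9=24.
Highest is now #1 (336).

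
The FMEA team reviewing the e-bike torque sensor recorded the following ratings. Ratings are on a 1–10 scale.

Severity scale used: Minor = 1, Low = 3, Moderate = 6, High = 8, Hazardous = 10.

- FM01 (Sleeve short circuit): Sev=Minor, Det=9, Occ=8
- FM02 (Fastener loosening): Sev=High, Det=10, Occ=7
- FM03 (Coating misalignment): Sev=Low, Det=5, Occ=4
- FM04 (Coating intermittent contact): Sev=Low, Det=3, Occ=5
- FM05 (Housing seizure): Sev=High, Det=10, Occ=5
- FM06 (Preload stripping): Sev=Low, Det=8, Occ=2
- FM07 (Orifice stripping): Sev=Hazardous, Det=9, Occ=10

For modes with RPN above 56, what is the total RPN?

1992

RPN = Severity × Occurrence × Detection:
  FM01: 1 × 8 × 9 = 72
  FM02: 8 × 7 × 10 = 560
  FM03: 3 × 4 × 5 = 60
  FM04: 3 × 5 × 3 = 45
  FM05: 8 × 5 × 10 = 400
  FM06: 3 × 2 × 8 = 48
  FM07: 10 × 10 × 9 = 900
RPN > 56: FM01 (72), FM02 (560), FM03 (60), FM05 (400), FM07 (900).
Sum: 72 + 560 + 60 + 400 + 900 = 1992.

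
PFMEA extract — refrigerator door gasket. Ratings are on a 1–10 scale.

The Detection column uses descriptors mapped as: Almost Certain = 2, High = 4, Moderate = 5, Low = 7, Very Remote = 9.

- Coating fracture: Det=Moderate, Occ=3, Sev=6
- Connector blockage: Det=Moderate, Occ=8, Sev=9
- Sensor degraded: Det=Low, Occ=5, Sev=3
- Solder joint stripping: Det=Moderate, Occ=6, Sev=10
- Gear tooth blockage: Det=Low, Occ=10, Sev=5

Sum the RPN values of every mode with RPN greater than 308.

710

RPN = Severity × Occurrence × Detection:
  Coating fracture: 6 × 3 × 5 = 90
  Connector blockage: 9 × 8 × 5 = 360
  Sensor degraded: 3 × 5 × 7 = 105
  Solder joint stripping: 10 × 6 × 5 = 300
  Gear tooth blockage: 5 × 10 × 7 = 350
RPN > 308: Connector blockage (360), Gear tooth blockage (350).
Sum: 360 + 350 = 710.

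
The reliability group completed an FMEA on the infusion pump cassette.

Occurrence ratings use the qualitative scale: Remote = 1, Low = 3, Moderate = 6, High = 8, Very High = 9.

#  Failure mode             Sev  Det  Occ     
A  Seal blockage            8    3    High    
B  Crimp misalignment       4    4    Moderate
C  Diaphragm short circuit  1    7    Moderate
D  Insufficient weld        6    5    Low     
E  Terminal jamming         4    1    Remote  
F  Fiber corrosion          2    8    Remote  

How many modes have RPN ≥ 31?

RPN = Severity × Occurrence × Detection:
  A: 8 × 8 × 3 = 192
  B: 4 × 6 × 4 = 96
  C: 1 × 6 × 7 = 42
  D: 6 × 3 × 5 = 90
  E: 4 × 1 × 1 = 4
  F: 2 × 1 × 8 = 16
Modes with RPN ≥ 31: A (192), B (96), C (42), D (90) → 4.

4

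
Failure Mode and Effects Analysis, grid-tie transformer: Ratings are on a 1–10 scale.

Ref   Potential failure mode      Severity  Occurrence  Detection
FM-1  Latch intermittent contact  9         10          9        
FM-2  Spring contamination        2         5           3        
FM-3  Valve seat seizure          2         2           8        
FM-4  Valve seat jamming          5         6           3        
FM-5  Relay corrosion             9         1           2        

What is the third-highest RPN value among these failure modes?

32

RPN = Severity × Occurrence × Detection:
  FM-1: 9 × 10 × 9 = 810
  FM-2: 2 × 5 × 3 = 30
  FM-3: 2 × 2 × 8 = 32
  FM-4: 5 × 6 × 3 = 90
  FM-5: 9 × 1 × 2 = 18
Sorted descending: 810, 90, 32, 30, 18.
The third-highest RPN is 32 (FM-3).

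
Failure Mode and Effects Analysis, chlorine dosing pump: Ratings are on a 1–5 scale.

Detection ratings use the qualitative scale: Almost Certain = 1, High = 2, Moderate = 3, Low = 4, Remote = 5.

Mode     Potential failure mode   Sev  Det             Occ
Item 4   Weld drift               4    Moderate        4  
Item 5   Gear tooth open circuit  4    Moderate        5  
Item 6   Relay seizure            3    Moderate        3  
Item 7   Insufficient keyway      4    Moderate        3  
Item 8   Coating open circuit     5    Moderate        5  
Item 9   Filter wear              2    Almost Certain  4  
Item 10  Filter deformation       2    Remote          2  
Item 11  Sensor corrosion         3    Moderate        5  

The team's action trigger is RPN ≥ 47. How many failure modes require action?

3

RPN = Severity × Occurrence × Detection:
  Item 4: 4 × 4 × 3 = 48
  Item 5: 4 × 5 × 3 = 60
  Item 6: 3 × 3 × 3 = 27
  Item 7: 4 × 3 × 3 = 36
  Item 8: 5 × 5 × 3 = 75
  Item 9: 2 × 4 × 1 = 8
  Item 10: 2 × 2 × 5 = 20
  Item 11: 3 × 5 × 3 = 45
Modes with RPN ≥ 47: Item 4 (48), Item 5 (60), Item 8 (75) → 3.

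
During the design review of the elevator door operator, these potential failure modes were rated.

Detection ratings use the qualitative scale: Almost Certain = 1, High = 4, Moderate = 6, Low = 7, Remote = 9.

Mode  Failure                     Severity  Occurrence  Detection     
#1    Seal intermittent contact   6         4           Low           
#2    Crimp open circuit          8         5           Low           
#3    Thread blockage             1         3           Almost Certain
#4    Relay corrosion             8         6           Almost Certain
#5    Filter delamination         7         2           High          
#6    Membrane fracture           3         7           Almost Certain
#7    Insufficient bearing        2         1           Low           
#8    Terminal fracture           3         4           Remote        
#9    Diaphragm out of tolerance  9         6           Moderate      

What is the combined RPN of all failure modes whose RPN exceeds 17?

RPN = Severity × Occurrence × Detection:
  #1: 6 × 4 × 7 = 168
  #2: 8 × 5 × 7 = 280
  #3: 1 × 3 × 1 = 3
  #4: 8 × 6 × 1 = 48
  #5: 7 × 2 × 4 = 56
  #6: 3 × 7 × 1 = 21
  #7: 2 × 1 × 7 = 14
  #8: 3 × 4 × 9 = 108
  #9: 9 × 6 × 6 = 324
RPN > 17: #1 (168), #2 (280), #4 (48), #5 (56), #6 (21), #8 (108), #9 (324).
Sum: 168 + 280 + 48 + 56 + 21 + 108 + 324 = 1005.

1005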